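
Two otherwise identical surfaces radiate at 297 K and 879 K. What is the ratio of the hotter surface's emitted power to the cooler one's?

P ∝ T⁴, so the ratio is (879/297)⁴ = (2.960)⁴ = 76.7.

ratio ≈ 76.7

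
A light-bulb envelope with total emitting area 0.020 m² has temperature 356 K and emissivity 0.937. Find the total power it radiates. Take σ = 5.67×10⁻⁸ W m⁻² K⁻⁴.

Stefan–Boltzmann: P = εσAT⁴ = 0.937 × 5.67×10⁻⁸ × 0.0200 × (356)⁴ = 0.937 × 5.67×10⁻⁸ × 0.0200 × 1.61×10^10.
P = 17.1 W.

P ≈ 17.1 W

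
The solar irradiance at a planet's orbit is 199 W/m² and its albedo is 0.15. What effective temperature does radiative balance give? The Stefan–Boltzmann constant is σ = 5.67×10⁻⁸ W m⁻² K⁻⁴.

Power absorbed = (1−a)S·πR²; power emitted = 4πR²σT⁴. Equating and cancelling πR²:
T = ((1−a)S / 4σ)^(1/4) = (169 / (4 × 5.67×10⁻⁸))^(1/4) = (7.46×10^8)^(1/4).
T = 165 K.

T ≈ 165 K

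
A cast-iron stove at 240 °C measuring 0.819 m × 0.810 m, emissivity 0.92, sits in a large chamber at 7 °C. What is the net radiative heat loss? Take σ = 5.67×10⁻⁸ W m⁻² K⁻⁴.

A = 0.819 × 0.810 = 0.663 m².
Convert: 240 °C = 513 K; 7 °C = 280 K.
Q = εσA(T⁴ − T_s⁴). T⁴ − T_s⁴ = (513)⁴ − (280)⁴ = 6.93×10^10 − 6.15×10^9 = 6.31×10^10 K⁴.
Q = 0.92 × 5.67×10⁻⁸ × 0.663 × 6.31×10^10 = 2180 W.

Q ≈ 2180 W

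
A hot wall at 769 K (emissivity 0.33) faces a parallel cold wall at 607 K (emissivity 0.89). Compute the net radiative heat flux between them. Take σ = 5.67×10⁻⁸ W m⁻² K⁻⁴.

For two large parallel gray plates, q = σ(T₁⁴ − T₂⁴) / (1/ε₁ + 1/ε₂ − 1).
1/ε₁ + 1/ε₂ − 1 = 1/0.33 + 1/0.89 − 1 = 3.154.
T₁⁴ − T₂⁴ = 3.50×10^11 − 1.36×10^11 = 2.14×10^11 K⁴.
q = 5.67×10⁻⁸ × 2.14×10^11 / 3.154 = 3850 W/m².

q ≈ 3850 W/m²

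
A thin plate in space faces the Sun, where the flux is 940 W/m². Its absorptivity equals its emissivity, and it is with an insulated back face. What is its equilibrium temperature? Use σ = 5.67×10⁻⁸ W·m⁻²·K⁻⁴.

Absorbed flux αS = emitted flux εσT⁴ (one radiating face); with α = ε, T = (S/σ)^(1/4).
T = (940 / 5.67×10⁻⁸)^(1/4) = (1.66×10^10)^(1/4).
T = 359 K.

T ≈ 359 K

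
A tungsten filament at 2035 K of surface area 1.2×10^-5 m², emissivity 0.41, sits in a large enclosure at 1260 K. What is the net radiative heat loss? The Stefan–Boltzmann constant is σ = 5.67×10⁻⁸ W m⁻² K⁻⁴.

Q = εσA(T⁴ − T_s⁴). T⁴ − T_s⁴ = (2035)⁴ − (1260)⁴ = 1.71×10^13 − 2.52×10^12 = 1.46×10^13 K⁴.
Q = 0.41 × 5.67×10⁻⁸ × 1.20×10^-5 × 1.46×10^13 = 4.08 W.

Q ≈ 4.08 W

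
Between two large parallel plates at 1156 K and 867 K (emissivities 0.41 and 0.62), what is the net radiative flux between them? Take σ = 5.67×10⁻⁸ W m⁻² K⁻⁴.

q ≈ 22700 W/m²

For two large parallel gray plates, q = σ(T₁⁴ − T₂⁴) / (1/ε₁ + 1/ε₂ − 1).
1/ε₁ + 1/ε₂ − 1 = 1/0.41 + 1/0.62 − 1 = 3.052.
T₁⁴ − T₂⁴ = 1.79×10^12 − 5.65×10^11 = 1.22×10^12 K⁴.
q = 5.67×10⁻⁸ × 1.22×10^12 / 3.052 = 22700 W/m².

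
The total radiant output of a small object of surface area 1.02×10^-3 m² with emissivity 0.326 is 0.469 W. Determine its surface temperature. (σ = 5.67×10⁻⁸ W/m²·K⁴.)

From P = εσAT⁴, T = (P / εσA)^(1/4) = (0.469 / (0.326 × 5.67×10⁻⁸ × 1.02×10^-3))^(1/4).
T = (2.49×10^10)^(1/4) = 397 K.

T ≈ 397 K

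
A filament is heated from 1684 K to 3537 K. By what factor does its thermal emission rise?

ratio ≈ 19.5

P ∝ T⁴, so the ratio is (3537/1684)⁴ = (2.100)⁴ = 19.5.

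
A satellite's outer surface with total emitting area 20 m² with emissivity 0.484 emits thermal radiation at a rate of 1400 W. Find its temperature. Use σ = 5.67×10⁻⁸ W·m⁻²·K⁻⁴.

T ≈ 225 K

From P = εσAT⁴, T = (P / εσA)^(1/4) = (1400 / (0.484 × 5.67×10⁻⁸ × 20.0))^(1/4).
T = (2.55×10^9)^(1/4) = 225 K.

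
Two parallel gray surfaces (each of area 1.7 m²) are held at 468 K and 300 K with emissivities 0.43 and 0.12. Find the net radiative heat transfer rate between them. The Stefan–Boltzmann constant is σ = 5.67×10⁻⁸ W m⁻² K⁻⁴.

For two large parallel gray plates, q = σ(T₁⁴ − T₂⁴) / (1/ε₁ + 1/ε₂ − 1).
1/ε₁ + 1/ε₂ − 1 = 1/0.43 + 1/0.12 − 1 = 9.659.
T₁⁴ − T₂⁴ = 4.80×10^10 − 8.10×10^9 = 3.99×10^10 K⁴.
q = 5.67×10⁻⁸ × 3.99×10^10 / 9.659 = 234 W/m².
Q = q·A = 234 × 1.7 = 398 W.

Q ≈ 398 W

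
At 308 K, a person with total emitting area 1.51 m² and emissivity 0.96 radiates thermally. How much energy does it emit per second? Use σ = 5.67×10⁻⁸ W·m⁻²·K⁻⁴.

P = εσAT⁴ = 0.96 × 5.67×10⁻⁸ × 1.51 × (308)⁴ = 0.96 × 5.67×10⁻⁸ × 1.51 × 9.00×10^9.
P = 740 W.

P ≈ 740 W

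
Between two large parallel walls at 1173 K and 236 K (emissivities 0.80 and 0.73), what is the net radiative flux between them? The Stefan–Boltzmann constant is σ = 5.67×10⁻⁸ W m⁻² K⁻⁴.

q ≈ 66200 W/m²

For two large parallel gray plates, q = σ(T₁⁴ − T₂⁴) / (1/ε₁ + 1/ε₂ − 1).
1/ε₁ + 1/ε₂ − 1 = 1/0.80 + 1/0.73 − 1 = 1.620.
T₁⁴ − T₂⁴ = 1.89×10^12 − 3.10×10^9 = 1.89×10^12 K⁴.
q = 5.67×10⁻⁸ × 1.89×10^12 / 1.620 = 66200 W/m².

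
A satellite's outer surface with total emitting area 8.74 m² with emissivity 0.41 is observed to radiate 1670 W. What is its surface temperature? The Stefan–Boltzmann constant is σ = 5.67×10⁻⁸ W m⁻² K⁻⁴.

From P = εσAT⁴, T = (P / εσA)^(1/4) = (1670 / (0.41 × 5.67×10⁻⁸ × 8.74))^(1/4).
T = (8.22×10^9)^(1/4) = 301 K.

T ≈ 301 K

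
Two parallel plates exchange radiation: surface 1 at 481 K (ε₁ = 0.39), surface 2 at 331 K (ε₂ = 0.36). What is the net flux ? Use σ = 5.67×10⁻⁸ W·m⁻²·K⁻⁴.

q ≈ 542 W/m²

For two large parallel gray plates, q = σ(T₁⁴ − T₂⁴) / (1/ε₁ + 1/ε₂ − 1).
1/ε₁ + 1/ε₂ − 1 = 1/0.39 + 1/0.36 − 1 = 4.342.
T₁⁴ − T₂⁴ = 5.35×10^10 − 1.20×10^10 = 4.15×10^10 K⁴.
q = 5.67×10⁻⁸ × 4.15×10^10 / 4.342 = 542 W/m².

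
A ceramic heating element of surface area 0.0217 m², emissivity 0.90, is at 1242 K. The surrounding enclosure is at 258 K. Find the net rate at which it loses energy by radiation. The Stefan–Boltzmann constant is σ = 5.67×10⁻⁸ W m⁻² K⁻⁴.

Q = εσA(T⁴ − T_s⁴). T⁴ − T_s⁴ = (1242)⁴ − (258)⁴ = 2.38×10^12 − 4.43×10^9 = 2.38×10^12 K⁴.
Q = 0.90 × 5.67×10⁻⁸ × 0.0217 × 2.38×10^12 = 2630 W.

Q ≈ 2630 W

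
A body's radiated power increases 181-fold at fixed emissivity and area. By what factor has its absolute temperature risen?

factor ≈ 3.67

P ∝ T⁴ ⇒ T ∝ P^(1/4), so T scales by (181)^(1/4) = 3.67.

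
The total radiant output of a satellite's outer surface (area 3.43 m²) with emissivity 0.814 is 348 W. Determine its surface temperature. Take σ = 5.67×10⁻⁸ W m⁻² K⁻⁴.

From P = εσAT⁴, T = (P / εσA)^(1/4) = (348 / (0.814 × 5.67×10⁻⁸ × 3.43))^(1/4).
T = (2.20×10^9)^(1/4) = 217 K.

T ≈ 217 K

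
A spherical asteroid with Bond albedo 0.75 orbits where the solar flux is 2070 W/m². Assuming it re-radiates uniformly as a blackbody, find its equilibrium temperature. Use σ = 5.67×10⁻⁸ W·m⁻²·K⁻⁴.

Power absorbed = (1−a)S·πR²; power emitted = 4πR²σT⁴. Equating and cancelling πR²:
T = ((1−a)S / 4σ)^(1/4) = (518 / (4 × 5.67×10⁻⁸))^(1/4) = (2.28×10^9)^(1/4).
T = 219 K.

T ≈ 219 K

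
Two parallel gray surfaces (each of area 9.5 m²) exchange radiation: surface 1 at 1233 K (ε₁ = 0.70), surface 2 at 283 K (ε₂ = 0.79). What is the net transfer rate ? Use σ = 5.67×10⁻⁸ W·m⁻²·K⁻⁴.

For two large parallel gray plates, q = σ(T₁⁴ − T₂⁴) / (1/ε₁ + 1/ε₂ − 1).
1/ε₁ + 1/ε₂ − 1 = 1/0.70 + 1/0.79 − 1 = 1.694.
T₁⁴ − T₂⁴ = 2.31×10^12 − 6.41×10^9 = 2.30×10^12 K⁴.
q = 5.67×10⁻⁸ × 2.30×10^12 / 1.694 = 77100 W/m².
Q = q·A = 77100 × 9.5 = 7.33×10^5 W.

Q ≈ 7.33×10^5 W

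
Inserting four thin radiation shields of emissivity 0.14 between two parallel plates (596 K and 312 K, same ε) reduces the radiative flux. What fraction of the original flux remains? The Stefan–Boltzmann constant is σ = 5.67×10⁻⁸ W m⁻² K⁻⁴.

ratio ≈ 0.200

With N identical shields there are N+1 = 5 gaps in series, each with the same radiative resistance, so the flux falls to 1/(N+1) of its unshielded value.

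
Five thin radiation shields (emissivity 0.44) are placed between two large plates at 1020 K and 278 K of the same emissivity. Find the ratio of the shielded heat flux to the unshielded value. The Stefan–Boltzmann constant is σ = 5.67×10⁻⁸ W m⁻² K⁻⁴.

With N identical shields there are N+1 = 6 gaps in series, each with the same radiative resistance, so the flux falls to 1/(N+1) of its unshielded value.

ratio ≈ 0.167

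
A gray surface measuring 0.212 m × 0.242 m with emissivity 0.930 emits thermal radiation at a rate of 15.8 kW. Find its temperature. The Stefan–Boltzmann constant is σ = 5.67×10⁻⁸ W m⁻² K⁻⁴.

A = 0.212 × 0.242 = 0.0513 m².
From P = εσAT⁴, T = (P / εσA)^(1/4) = (15800 / (0.930 × 5.67×10⁻⁸ × 0.0513))^(1/4).
T = (5.84×10^12)^(1/4) = 1550 K.

T ≈ 1550 K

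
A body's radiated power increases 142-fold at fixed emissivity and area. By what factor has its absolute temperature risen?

P ∝ T⁴ ⇒ T ∝ P^(1/4), so T scales by (142)^(1/4) = 3.45.

factor ≈ 3.45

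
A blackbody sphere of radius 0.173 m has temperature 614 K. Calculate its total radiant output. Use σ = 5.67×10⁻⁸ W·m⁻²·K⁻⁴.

A = 4πr² = 4π × (0.173)² = 0.376 m².
P = σAT⁴ = 5.67×10⁻⁸ × 0.376 × (614)⁴ = 5.67×10⁻⁸ × 0.376 × 1.42×10^11.
P = 3030 W.

P ≈ 3030 W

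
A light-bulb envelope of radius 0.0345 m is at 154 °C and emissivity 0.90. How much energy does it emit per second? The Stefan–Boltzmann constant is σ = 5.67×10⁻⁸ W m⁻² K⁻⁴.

P ≈ 25.4 W

A = 4πr² = 4π × (0.0345)² = 0.0150 m².
154 °C = 427 K.
P = εσAT⁴ = 0.90 × 5.67×10⁻⁸ × 0.0150 × (427)⁴ = 0.90 × 5.67×10⁻⁸ × 0.0150 × 3.32×10^10.
P = 25.4 W.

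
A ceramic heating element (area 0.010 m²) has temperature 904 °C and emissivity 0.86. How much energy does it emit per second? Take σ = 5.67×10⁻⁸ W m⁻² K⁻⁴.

904 °C = 1177 K.
Stefan–Boltzmann: P = εσAT⁴ = 0.86 × 5.67×10⁻⁸ × 0.0100 × (1177)⁴ = 0.86 × 5.67×10⁻⁸ × 0.0100 × 1.92×10^12.
P = 936 W.

P ≈ 936 W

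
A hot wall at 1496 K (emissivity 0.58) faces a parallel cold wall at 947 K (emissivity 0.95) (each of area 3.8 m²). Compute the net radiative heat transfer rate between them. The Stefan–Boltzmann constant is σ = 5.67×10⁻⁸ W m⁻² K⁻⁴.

For two large parallel gray plates, q = σ(T₁⁴ − T₂⁴) / (1/ε₁ + 1/ε₂ − 1).
1/ε₁ + 1/ε₂ − 1 = 1/0.58 + 1/0.95 − 1 = 1.777.
T₁⁴ − T₂⁴ = 5.01×10^12 − 8.04×10^11 = 4.20×10^12 K⁴.
q = 5.67×10⁻⁸ × 4.20×10^12 / 1.777 = 1.34×10^5 W/m².
Q = q·A = 1.34×10^5 × 3.8 = 5.10×10^5 W.

Q ≈ 5.10×10^5 W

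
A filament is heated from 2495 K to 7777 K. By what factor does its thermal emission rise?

ratio ≈ 94.4

P ∝ T⁴, so the ratio is (7777/2495)⁴ = (3.117)⁴ = 94.4.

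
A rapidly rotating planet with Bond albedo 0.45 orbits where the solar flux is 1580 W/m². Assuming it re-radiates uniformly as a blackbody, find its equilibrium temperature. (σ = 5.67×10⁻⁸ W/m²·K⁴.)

Power absorbed = (1−a)S·πR²; power emitted = 4πR²σT⁴. Equating and cancelling πR²:
T = ((1−a)S / 4σ)^(1/4) = (869 / (4 × 5.67×10⁻⁸))^(1/4) = (3.83×10^9)^(1/4).
T = 249 K.

T ≈ 249 K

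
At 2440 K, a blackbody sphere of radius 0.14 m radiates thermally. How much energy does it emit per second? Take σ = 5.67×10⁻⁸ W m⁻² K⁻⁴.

P ≈ 4.95×10^5 W

A = 4πr² = 4π × (0.14)² = 0.246 m².
P = σAT⁴ = 5.67×10⁻⁸ × 0.246 × (2440)⁴ = 5.67×10⁻⁸ × 0.246 × 3.54×10^13.
P = 4.95×10^5 W.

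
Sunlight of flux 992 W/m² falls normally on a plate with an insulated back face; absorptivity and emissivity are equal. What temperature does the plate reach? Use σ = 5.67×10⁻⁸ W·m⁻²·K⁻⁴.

Absorbed flux αS = emitted flux εσT⁴ (one radiating face); with α = ε, T = (S/σ)^(1/4).
T = (992 / 5.67×10⁻⁸)^(1/4) = (1.75×10^10)^(1/4).
T = 364 K.

T ≈ 364 K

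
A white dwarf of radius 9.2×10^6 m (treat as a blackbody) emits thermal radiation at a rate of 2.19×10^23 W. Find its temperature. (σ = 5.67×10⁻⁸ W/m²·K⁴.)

T ≈ 7760 K

A = 4πr² = 4π × (9.2×10^6)² = 1.06×10^15 m².
From P = σAT⁴, T = (P / σA)^(1/4) = (2.19×10^23 / (5.67×10⁻⁸ × 1.06×10^15))^(1/4).
T = (3.63×10^15)^(1/4) = 7760 K.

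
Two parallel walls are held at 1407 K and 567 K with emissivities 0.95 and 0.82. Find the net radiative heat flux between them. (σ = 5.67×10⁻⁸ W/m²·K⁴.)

For two large parallel gray plates, q = σ(T₁⁴ − T₂⁴) / (1/ε₁ + 1/ε₂ − 1).
1/ε₁ + 1/ε₂ − 1 = 1/0.95 + 1/0.82 − 1 = 1.272.
T₁⁴ − T₂⁴ = 3.92×10^12 − 1.03×10^11 = 3.82×10^12 K⁴.
q = 5.67×10⁻⁸ × 3.82×10^12 / 1.272 = 1.70×10^5 W/m².

q ≈ 1.70×10^5 W/m²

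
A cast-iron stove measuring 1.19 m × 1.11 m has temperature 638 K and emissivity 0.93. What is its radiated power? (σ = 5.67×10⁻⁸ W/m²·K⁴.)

A = 1.19 × 1.11 = 1.32 m².
Stefan–Boltzmann: P = εσAT⁴ = 0.93 × 5.67×10⁻⁸ × 1.32 × (638)⁴ = 0.93 × 5.67×10⁻⁸ × 1.32 × 1.66×10^11.
P = 11500 W.

P ≈ 11500 W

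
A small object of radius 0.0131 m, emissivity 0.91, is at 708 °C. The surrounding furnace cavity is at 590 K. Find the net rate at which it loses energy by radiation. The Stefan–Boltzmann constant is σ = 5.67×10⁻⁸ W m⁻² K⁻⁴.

A = 4πr² = 4π × (0.0131)² = 2.16×10^-3 m².
Convert: 708 °C = 981 K.
Q = εσA(T⁴ − T_s⁴). T⁴ − T_s⁴ = (981)⁴ − (590)⁴ = 9.26×10^11 − 1.21×10^11 = 8.05×10^11 K⁴.
Q = 0.91 × 5.67×10⁻⁸ × 2.16×10^-3 × 8.05×10^11 = 89.6 W.

Q ≈ 89.6 W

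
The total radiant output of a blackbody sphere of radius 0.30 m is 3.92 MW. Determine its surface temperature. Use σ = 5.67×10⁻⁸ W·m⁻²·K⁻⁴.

A = 4πr² = 4π × (0.30)² = 1.13 m².
From P = σAT⁴, T = (P / σA)^(1/4) = (3.92×10^6 / (5.67×10⁻⁸ × 1.13))^(1/4).
T = (6.11×10^13)^(1/4) = 2800 K.

T ≈ 2800 K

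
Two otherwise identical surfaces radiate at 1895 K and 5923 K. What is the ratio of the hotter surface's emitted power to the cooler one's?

ratio ≈ 95.4

P ∝ T⁴, so the ratio is (5923/1895)⁴ = (3.126)⁴ = 95.4.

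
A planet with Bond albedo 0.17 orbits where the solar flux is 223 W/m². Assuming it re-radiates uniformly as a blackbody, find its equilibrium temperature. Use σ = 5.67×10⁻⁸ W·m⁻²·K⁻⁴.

T ≈ 169 K

Power absorbed = (1−a)S·πR²; power emitted = 4πR²σT⁴. Equating and cancelling πR²:
T = ((1−a)S / 4σ)^(1/4) = (185 / (4 × 5.67×10⁻⁸))^(1/4) = (8.16×10^8)^(1/4).
T = 169 K.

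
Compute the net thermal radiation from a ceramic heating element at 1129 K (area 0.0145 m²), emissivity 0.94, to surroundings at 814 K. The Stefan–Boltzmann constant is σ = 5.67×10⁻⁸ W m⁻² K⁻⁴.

Q ≈ 916 W

Q = εσA(T⁴ − T_s⁴). T⁴ − T_s⁴ = (1129)⁴ − (814)⁴ = 1.62×10^12 − 4.39×10^11 = 1.19×10^12 K⁴.
Q = 0.94 × 5.67×10⁻⁸ × 0.0145 × 1.19×10^12 = 916 W.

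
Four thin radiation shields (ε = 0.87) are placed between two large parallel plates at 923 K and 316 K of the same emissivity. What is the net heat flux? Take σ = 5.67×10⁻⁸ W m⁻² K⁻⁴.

q ≈ 6250 W/m²

Each of the 5 gaps contributes resistance (2/ε − 1) = 2/0.87 − 1 = 1.299; total = 6.494.
q = σ(T₁⁴ − T₂⁴) / 6.494 = 5.67×10⁻⁸ × 7.16×10^11 / 6.494 = 6250 W/m².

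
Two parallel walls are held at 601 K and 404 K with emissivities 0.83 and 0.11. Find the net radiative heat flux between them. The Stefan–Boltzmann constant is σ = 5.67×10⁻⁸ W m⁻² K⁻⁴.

For two large parallel gray plates, q = σ(T₁⁴ − T₂⁴) / (1/ε₁ + 1/ε₂ − 1).
1/ε₁ + 1/ε₂ − 1 = 1/0.83 + 1/0.11 − 1 = 9.296.
T₁⁴ − T₂⁴ = 1.30×10^11 − 2.66×10^10 = 1.04×10^11 K⁴.
q = 5.67×10⁻⁸ × 1.04×10^11 / 9.296 = 633 W/m².

q ≈ 633 W/m²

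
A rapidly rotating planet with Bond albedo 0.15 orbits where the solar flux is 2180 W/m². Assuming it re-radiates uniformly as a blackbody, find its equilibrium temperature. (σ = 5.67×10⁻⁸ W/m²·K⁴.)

Power absorbed = (1−a)S·πR²; power emitted = 4πR²σT⁴. Equating and cancelling πR²:
T = ((1−a)S / 4σ)^(1/4) = (1850 / (4 × 5.67×10⁻⁸))^(1/4) = (8.17×10^9)^(1/4).
T = 301 K.

T ≈ 301 K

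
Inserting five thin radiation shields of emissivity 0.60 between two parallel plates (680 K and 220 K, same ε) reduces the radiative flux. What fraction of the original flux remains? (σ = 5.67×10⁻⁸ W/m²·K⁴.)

With N identical shields there are N+1 = 6 gaps in series, each with the same radiative resistance, so the flux falls to 1/(N+1) of its unshielded value.

ratio ≈ 0.167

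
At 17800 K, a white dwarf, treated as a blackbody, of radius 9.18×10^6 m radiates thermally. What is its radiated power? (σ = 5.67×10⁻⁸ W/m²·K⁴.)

P ≈ 6.03×10^24 W

A = 4πr² = 4π × (9.18×10^6)² = 1.06×10^15 m².
P = σAT⁴ = 5.67×10⁻⁸ × 1.06×10^15 × (17800)⁴ = 5.67×10⁻⁸ × 1.06×10^15 × 1.00×10^17.
P = 6.03×10^24 W.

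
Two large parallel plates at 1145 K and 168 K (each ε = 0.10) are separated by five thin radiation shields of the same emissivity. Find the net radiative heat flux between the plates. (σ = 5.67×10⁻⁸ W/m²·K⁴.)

q ≈ 854 W/m²

Each of the 6 gaps contributes resistance (2/ε − 1) = 2/0.10 − 1 = 19.00; total = 114.0.
q = σ(T₁⁴ − T₂⁴) / 114.0 = 5.67×10⁻⁸ × 1.72×10^12 / 114.0 = 854 W/m².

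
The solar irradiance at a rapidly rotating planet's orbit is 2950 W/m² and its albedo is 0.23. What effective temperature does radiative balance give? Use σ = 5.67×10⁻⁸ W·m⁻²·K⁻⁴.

Power absorbed = (1−a)S·πR²; power emitted = 4πR²σT⁴. Equating and cancelling πR²:
T = ((1−a)S / 4σ)^(1/4) = (2270 / (4 × 5.67×10⁻⁸))^(1/4) = (1.00×10^10)^(1/4).
T = 316 K.

T ≈ 316 K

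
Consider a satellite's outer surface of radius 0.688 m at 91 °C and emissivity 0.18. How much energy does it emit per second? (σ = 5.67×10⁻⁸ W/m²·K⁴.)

A = 4πr² = 4π × (0.688)² = 5.95 m².
91 °C = 364 K.
Stefan–Boltzmann: P = εσAT⁴ = 0.18 × 5.67×10⁻⁸ × 5.95 × (364)⁴ = 0.18 × 5.67×10⁻⁸ × 5.95 × 1.76×10^10.
P = 1070 W.

P ≈ 1070 W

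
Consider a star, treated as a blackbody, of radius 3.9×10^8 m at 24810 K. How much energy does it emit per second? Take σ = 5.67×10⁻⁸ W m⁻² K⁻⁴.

P ≈ 4.11×10^28 W

A = 4πr² = 4π × (3.9×10^8)² = 1.91×10^18 m².
P = σAT⁴ = 5.67×10⁻⁸ × 1.91×10^18 × (24810)⁴ = 5.67×10⁻⁸ × 1.91×10^18 × 3.79×10^17.
P = 4.11×10^28 W.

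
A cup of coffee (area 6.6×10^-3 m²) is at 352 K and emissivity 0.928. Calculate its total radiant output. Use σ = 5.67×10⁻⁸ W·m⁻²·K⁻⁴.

P = εσAT⁴ = 0.928 × 5.67×10⁻⁸ × 6.60×10^-3 × (352)⁴ = 0.928 × 5.67×10⁻⁸ × 6.60×10^-3 × 1.54×10^10.
P = 5.33 W.

P ≈ 5.33 W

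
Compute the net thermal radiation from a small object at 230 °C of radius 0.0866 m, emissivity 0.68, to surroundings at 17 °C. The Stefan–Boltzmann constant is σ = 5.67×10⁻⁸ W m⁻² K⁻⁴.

A = 4πr² = 4π × (0.0866)² = 0.0942 m².
Convert: 230 °C = 503 K; 17 °C = 290 K.
Q = εσA(T⁴ − T_s⁴). T⁴ − T_s⁴ = (503)⁴ − (290)⁴ = 6.40×10^10 − 7.07×10^9 = 5.69×10^10 K⁴.
Q = 0.68 × 5.67×10⁻⁸ × 0.0942 × 5.69×10^10 = 207 W.

Q ≈ 207 W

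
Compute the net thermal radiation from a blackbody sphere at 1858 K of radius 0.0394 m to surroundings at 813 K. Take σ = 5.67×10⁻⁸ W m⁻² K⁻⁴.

Q ≈ 12700 W

A = 4πr² = 4π × (0.0394)² = 0.0195 m².
Q = σA(T⁴ − T_s⁴). T⁴ − T_s⁴ = (1858)⁴ − (813)⁴ = 1.19×10^13 − 4.37×10^11 = 1.15×10^13 K⁴.
Q = 5.67×10⁻⁸ × 0.0195 × 1.15×10^13 = 12700 W.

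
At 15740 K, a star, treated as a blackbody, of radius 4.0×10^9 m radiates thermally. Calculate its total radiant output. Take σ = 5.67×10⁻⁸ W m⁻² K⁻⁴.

A = 4πr² = 4π × (4.0×10^9)² = 2.01×10^20 m².
P = σAT⁴ = 5.67×10⁻⁸ × 2.01×10^20 × (15740)⁴ = 5.67×10⁻⁸ × 2.01×10^20 × 6.14×10^16.
P = 7.00×10^29 W.

P ≈ 7.00×10^29 W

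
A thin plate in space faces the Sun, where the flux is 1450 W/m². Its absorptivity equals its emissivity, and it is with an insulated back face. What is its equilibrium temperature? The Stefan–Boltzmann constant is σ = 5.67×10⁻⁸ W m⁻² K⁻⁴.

T ≈ 400 K

Absorbed flux αS = emitted flux εσT⁴ (one radiating face); with α = ε, T = (S/σ)^(1/4).
T = (1450 / 5.67×10⁻⁸)^(1/4) = (2.56×10^10)^(1/4).
T = 400 K.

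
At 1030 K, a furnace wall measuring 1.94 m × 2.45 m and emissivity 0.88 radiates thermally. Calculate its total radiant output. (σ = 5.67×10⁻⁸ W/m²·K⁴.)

A = 1.94 × 2.45 = 4.75 m².
Stefan–Boltzmann: P = εσAT⁴ = 0.88 × 5.67×10⁻⁸ × 4.75 × (1030)⁴ = 0.88 × 5.67×10⁻⁸ × 4.75 × 1.13×10^12.
P = 2.67×10^5 W.

P ≈ 2.67×10^5 W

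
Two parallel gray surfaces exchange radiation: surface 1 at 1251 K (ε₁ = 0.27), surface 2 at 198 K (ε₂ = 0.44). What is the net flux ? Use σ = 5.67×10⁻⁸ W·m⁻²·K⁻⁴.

q ≈ 27900 W/m²

For two large parallel gray plates, q = σ(T₁⁴ − T₂⁴) / (1/ε₁ + 1/ε₂ − 1).
1/ε₁ + 1/ε₂ − 1 = 1/0.27 + 1/0.44 − 1 = 4.976.
T₁⁴ − T₂⁴ = 2.45×10^12 − 1.54×10^9 = 2.45×10^12 K⁴.
q = 5.67×10⁻⁸ × 2.45×10^12 / 4.976 = 27900 W/m².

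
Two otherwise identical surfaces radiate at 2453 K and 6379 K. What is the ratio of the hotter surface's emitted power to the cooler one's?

ratio ≈ 45.7

P ∝ T⁴, so the ratio is (6379/2453)⁴ = (2.600)⁴ = 45.7.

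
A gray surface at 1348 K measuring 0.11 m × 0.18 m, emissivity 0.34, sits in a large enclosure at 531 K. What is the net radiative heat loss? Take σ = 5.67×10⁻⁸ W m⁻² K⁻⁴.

A = 0.11 × 0.18 = 0.0198 m².
Q = εσA(T⁴ − T_s⁴). T⁴ − T_s⁴ = (1348)⁴ − (531)⁴ = 3.30×10^12 − 7.95×10^10 = 3.22×10^12 K⁴.
Q = 0.34 × 5.67×10⁻⁸ × 0.0198 × 3.22×10^12 = 1230 W.

Q ≈ 1230 W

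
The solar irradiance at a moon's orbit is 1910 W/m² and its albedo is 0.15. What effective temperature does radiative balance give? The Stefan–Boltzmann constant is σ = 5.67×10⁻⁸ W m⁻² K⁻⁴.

Power absorbed = (1−a)S·πR²; power emitted = 4πR²σT⁴. Equating and cancelling πR²:
T = ((1−a)S / 4σ)^(1/4) = (1620 / (4 × 5.67×10⁻⁸))^(1/4) = (7.16×10^9)^(1/4).
T = 291 K.

T ≈ 291 K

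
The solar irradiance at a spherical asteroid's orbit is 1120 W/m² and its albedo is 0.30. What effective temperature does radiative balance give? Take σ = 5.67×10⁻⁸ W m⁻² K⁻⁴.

T ≈ 242 K

Power absorbed = (1−a)S·πR²; power emitted = 4πR²σT⁴. Equating and cancelling πR²:
T = ((1−a)S / 4σ)^(1/4) = (784 / (4 × 5.67×10⁻⁸))^(1/4) = (3.46×10^9)^(1/4).
T = 242 K.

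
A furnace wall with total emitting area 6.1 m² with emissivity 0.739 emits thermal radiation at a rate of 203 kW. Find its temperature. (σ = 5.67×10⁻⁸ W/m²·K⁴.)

T ≈ 944 K

From P = εσAT⁴, T = (P / εσA)^(1/4) = (2.03×10^5 / (0.739 × 5.67×10⁻⁸ × 6.10))^(1/4).
T = (7.94×10^11)^(1/4) = 944 K.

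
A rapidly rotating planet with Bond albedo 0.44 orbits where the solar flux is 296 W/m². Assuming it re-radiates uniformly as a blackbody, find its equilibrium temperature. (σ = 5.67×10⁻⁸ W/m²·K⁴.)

T ≈ 164 K

Power absorbed = (1−a)S·πR²; power emitted = 4πR²σT⁴. Equating and cancelling πR²:
T = ((1−a)S / 4σ)^(1/4) = (166 / (4 × 5.67×10⁻⁸))^(1/4) = (7.31×10^8)^(1/4).
T = 164 K.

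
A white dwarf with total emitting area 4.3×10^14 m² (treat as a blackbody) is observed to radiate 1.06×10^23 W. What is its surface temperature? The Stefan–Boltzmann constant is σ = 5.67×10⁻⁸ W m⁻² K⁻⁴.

T ≈ 8120 K

From P = σAT⁴, T = (P / σA)^(1/4) = (1.06×10^23 / (5.67×10⁻⁸ × 4.30×10^14))^(1/4).
T = (4.35×10^15)^(1/4) = 8120 K.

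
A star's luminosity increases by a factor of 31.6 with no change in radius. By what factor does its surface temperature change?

P ∝ T⁴ ⇒ T ∝ P^(1/4), so T scales by (31.6)^(1/4) = 2.37.

factor ≈ 2.37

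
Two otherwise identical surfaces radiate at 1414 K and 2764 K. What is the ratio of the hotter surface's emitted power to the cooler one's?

ratio ≈ 14.6

P ∝ T⁴, so the ratio is (2764/1414)⁴ = (1.955)⁴ = 14.6.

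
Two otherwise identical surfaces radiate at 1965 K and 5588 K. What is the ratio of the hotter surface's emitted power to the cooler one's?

ratio ≈ 65.4

P ∝ T⁴, so the ratio is (5588/1965)⁴ = (2.844)⁴ = 65.4.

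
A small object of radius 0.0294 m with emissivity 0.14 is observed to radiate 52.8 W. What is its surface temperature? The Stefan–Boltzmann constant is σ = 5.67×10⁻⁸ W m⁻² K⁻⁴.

A = 4πr² = 4π × (0.0294)² = 0.0109 m².
From P = εσAT⁴, T = (P / εσA)^(1/4) = (52.8 / (0.14 × 5.67×10⁻⁸ × 0.0109))^(1/4).
T = (6.12×10^11)^(1/4) = 885 K.

T ≈ 885 K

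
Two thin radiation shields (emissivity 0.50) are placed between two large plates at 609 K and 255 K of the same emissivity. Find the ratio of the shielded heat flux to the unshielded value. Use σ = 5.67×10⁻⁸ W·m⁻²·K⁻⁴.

ratio ≈ 0.333

With N identical shields there are N+1 = 3 gaps in series, each with the same radiative resistance, so the flux falls to 1/(N+1) of its unshielded value.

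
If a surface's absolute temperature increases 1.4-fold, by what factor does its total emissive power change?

factor ≈ 3.84

P ∝ T⁴, so the power scales as (1.4)⁴ = 3.84.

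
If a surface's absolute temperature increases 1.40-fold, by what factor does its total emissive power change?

P ∝ T⁴, so the power scales as (1.40)⁴ = 3.84.

factor ≈ 3.84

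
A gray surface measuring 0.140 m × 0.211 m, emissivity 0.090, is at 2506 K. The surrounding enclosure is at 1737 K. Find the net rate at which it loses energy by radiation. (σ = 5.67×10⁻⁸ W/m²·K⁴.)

A = 0.140 × 0.211 = 0.0295 m².
Q = εσA(T⁴ − T_s⁴). T⁴ − T_s⁴ = (2506)⁴ − (1737)⁴ = 3.94×10^13 − 9.10×10^12 = 3.03×10^13 K⁴.
Q = 0.090 × 5.67×10⁻⁸ × 0.0295 × 3.03×10^13 = 4570 W.

Q ≈ 4570 W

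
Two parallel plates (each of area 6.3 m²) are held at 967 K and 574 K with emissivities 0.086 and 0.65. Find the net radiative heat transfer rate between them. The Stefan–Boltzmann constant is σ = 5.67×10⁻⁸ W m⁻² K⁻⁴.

Q ≈ 22500 W

For two large parallel gray plates, q = σ(T₁⁴ − T₂⁴) / (1/ε₁ + 1/ε₂ − 1).
1/ε₁ + 1/ε₂ − 1 = 1/0.086 + 1/0.65 − 1 = 12.17.
T₁⁴ − T₂⁴ = 8.74×10^11 − 1.09×10^11 = 7.66×10^11 K⁴.
q = 5.67×10⁻⁸ × 7.66×10^11 / 12.17 = 3570 W/m².
Q = q·A = 3570 × 6.3 = 22500 W.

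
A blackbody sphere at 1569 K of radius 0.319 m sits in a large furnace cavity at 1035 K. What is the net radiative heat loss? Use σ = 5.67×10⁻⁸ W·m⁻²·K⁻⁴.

Q ≈ 3.56×10^5 W

A = 4πr² = 4π × (0.319)² = 1.28 m².
Q = σA(T⁴ − T_s⁴). T⁴ − T_s⁴ = (1569)⁴ − (1035)⁴ = 6.06×10^12 − 1.15×10^12 = 4.91×10^12 K⁴.
Q = 5.67×10⁻⁸ × 1.28 × 4.91×10^12 = 3.56×10^5 W.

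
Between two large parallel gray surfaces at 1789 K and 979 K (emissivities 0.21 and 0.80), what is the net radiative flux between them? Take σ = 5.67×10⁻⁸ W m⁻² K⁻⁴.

q ≈ 1.05×10^5 W/m²

For two large parallel gray plates, q = σ(T₁⁴ − T₂⁴) / (1/ε₁ + 1/ε₂ − 1).
1/ε₁ + 1/ε₂ − 1 = 1/0.21 + 1/0.80 − 1 = 5.012.
T₁⁴ − T₂⁴ = 1.02×10^13 − 9.19×10^11 = 9.32×10^12 K⁴.
q = 5.67×10⁻⁸ × 9.32×10^12 / 5.012 = 1.05×10^5 W/m².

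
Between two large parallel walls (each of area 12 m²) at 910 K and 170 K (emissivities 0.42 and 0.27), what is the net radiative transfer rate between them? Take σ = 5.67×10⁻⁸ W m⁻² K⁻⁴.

Q ≈ 91700 W

For two large parallel gray plates, q = σ(T₁⁴ − T₂⁴) / (1/ε₁ + 1/ε₂ − 1).
1/ε₁ + 1/ε₂ − 1 = 1/0.42 + 1/0.27 − 1 = 5.085.
T₁⁴ − T₂⁴ = 6.86×10^11 − 8.35×10^8 = 6.85×10^11 K⁴.
q = 5.67×10⁻⁸ × 6.85×10^11 / 5.085 = 7640 W/m².
Q = q·A = 7640 × 12 = 91700 W.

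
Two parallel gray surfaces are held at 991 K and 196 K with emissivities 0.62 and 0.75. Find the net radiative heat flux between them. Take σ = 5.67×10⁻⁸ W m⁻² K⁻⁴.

For two large parallel gray plates, q = σ(T₁⁴ − T₂⁴) / (1/ε₁ + 1/ε₂ − 1).
1/ε₁ + 1/ε₂ − 1 = 1/0.62 + 1/0.75 − 1 = 1.946.
T₁⁴ − T₂⁴ = 9.64×10^11 − 1.48×10^9 = 9.63×10^11 K⁴.
q = 5.67×10⁻⁸ × 9.63×10^11 / 1.946 = 28100 W/m².

q ≈ 28100 W/m²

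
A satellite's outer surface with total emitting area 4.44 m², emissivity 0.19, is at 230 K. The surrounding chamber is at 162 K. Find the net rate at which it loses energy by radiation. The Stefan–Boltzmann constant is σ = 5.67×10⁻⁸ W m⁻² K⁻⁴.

Q ≈ 101 W

Q = εσA(T⁴ − T_s⁴). T⁴ − T_s⁴ = (230)⁴ − (162)⁴ = 2.80×10^9 − 6.89×10^8 = 2.11×10^9 K⁴.
Q = 0.19 × 5.67×10⁻⁸ × 4.44 × 2.11×10^9 = 101 W.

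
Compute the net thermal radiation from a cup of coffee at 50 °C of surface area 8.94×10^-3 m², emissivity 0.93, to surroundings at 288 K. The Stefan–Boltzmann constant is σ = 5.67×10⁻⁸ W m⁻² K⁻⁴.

Convert: 50 °C = 323 K.
Q = εσA(T⁴ − T_s⁴). T⁴ − T_s⁴ = (323)⁴ − (288)⁴ = 1.09×10^10 − 6.88×10^9 = 4.00×10^9 K⁴.
Q = 0.93 × 5.67×10⁻⁸ × 8.94×10^-3 × 4.00×10^9 = 1.89 W.

Q ≈ 1.89 W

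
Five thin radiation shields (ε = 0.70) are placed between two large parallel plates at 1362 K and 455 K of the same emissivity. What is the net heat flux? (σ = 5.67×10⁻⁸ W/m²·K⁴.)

q ≈ 17300 W/m²

Each of the 6 gaps contributes resistance (2/ε − 1) = 2/0.70 − 1 = 1.857; total = 11.14.
q = σ(T₁⁴ − T₂⁴) / 11.14 = 5.67×10⁻⁸ × 3.40×10^12 / 11.14 = 17300 W/m².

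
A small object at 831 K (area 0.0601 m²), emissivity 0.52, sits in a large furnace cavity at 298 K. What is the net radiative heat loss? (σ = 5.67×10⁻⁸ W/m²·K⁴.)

Q = εσA(T⁴ − T_s⁴). T⁴ − T_s⁴ = (831)⁴ − (298)⁴ = 4.77×10^11 − 7.89×10^9 = 4.69×10^11 K⁴.
Q = 0.52 × 5.67×10⁻⁸ × 0.0601 × 4.69×10^11 = 831 W.

Q ≈ 831 W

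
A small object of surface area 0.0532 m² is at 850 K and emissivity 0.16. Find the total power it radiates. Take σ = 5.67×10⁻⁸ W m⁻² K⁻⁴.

Stefan–Boltzmann: P = εσAT⁴ = 0.16 × 5.67×10⁻⁸ × 0.0532 × (850)⁴ = 0.16 × 5.67×10⁻⁸ × 0.0532 × 5.22×10^11.
P = 252 W.

P ≈ 252 W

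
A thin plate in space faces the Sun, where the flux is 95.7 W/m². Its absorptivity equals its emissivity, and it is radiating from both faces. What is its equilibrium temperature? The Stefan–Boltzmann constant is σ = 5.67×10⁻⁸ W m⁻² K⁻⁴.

Absorbed flux αS = emitted flux 2εσT⁴ per unit area; with α = ε this gives T = (S/2σ)^(1/4).
T = (95.7 / (2 × 5.67×10⁻⁸))^(1/4) = (8.44×10^8)^(1/4).
T = 170 K.

T ≈ 170 K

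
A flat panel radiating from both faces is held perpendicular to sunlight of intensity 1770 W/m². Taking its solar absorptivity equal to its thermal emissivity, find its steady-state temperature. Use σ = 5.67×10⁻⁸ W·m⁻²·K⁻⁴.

Absorbed flux αS = emitted flux 2εσT⁴ per unit area; with α = ε this gives T = (S/2σ)^(1/4).
T = (1770 / (2 × 5.67×10⁻⁸))^(1/4) = (1.56×10^10)^(1/4).
T = 353 K.

T ≈ 353 K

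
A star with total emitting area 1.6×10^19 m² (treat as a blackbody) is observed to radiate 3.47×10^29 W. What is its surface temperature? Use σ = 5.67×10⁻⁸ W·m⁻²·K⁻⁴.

T ≈ 24900 K

From P = σAT⁴, T = (P / σA)^(1/4) = (3.47×10^29 / (5.67×10⁻⁸ × 1.60×10^19))^(1/4).
T = (3.82×10^17)^(1/4) = 24900 K.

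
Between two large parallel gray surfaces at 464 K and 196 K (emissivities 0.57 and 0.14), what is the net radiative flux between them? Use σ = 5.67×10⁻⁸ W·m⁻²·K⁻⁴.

q ≈ 322 W/m²

For two large parallel gray plates, q = σ(T₁⁴ − T₂⁴) / (1/ε₁ + 1/ε₂ − 1).
1/ε₁ + 1/ε₂ − 1 = 1/0.57 + 1/0.14 − 1 = 7.897.
T₁⁴ − T₂⁴ = 4.64×10^10 − 1.48×10^9 = 4.49×10^10 K⁴.
q = 5.67×10⁻⁸ × 4.49×10^10 / 7.897 = 322 W/m².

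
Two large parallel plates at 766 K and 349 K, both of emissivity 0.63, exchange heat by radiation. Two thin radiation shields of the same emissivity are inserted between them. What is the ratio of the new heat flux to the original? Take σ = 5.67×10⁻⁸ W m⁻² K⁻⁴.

ratio ≈ 0.333

With N identical shields there are N+1 = 3 gaps in series, each with the same radiative resistance, so the flux falls to 1/(N+1) of its unshielded value.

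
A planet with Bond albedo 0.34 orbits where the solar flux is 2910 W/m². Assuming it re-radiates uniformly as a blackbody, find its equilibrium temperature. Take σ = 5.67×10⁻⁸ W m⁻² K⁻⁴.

Power absorbed = (1−a)S·πR²; power emitted = 4πR²σT⁴. Equating and cancelling πR²:
T = ((1−a)S / 4σ)^(1/4) = (1920 / (4 × 5.67×10⁻⁸))^(1/4) = (8.47×10^9)^(1/4).
T = 303 K.

T ≈ 303 K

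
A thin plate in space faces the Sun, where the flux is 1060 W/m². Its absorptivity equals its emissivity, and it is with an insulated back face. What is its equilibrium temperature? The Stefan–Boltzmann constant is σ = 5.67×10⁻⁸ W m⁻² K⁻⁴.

Absorbed flux αS = emitted flux εσT⁴ (one radiating face); with α = ε, T = (S/σ)^(1/4).
T = (1060 / 5.67×10⁻⁸)^(1/4) = (1.87×10^10)^(1/4).
T = 370 K.

T ≈ 370 K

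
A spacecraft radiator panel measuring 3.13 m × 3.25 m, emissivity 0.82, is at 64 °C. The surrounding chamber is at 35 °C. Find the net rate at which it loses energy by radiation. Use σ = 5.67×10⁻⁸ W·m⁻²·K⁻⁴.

Q ≈ 1840 W

A = 3.13 × 3.25 = 10.2 m².
Convert: 64 °C = 337 K; 35 °C = 308 K.
Q = εσA(T⁴ − T_s⁴). T⁴ − T_s⁴ = (337)⁴ − (308)⁴ = 1.29×10^10 − 9.00×10^9 = 3.90×10^9 K⁴.
Q = 0.82 × 5.67×10⁻⁸ × 10.2 × 3.90×10^9 = 1840 W.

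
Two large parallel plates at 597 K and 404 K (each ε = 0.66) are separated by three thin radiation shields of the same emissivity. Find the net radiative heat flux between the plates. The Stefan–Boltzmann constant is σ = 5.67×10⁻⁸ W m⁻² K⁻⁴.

Each of the 4 gaps contributes resistance (2/ε − 1) = 2/0.66 − 1 = 2.030; total = 8.121.
q = σ(T₁⁴ − T₂⁴) / 8.121 = 5.67×10⁻⁸ × 1.00×10^11 / 8.121 = 701 W/m².

q ≈ 701 W/m²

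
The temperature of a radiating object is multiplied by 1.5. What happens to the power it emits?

factor ≈ 5.06

P ∝ T⁴, so the power scales as (1.5)⁴ = 5.06.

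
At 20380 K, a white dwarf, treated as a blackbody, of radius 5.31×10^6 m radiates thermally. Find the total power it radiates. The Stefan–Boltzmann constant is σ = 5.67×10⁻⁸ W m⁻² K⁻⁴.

P ≈ 3.47×10^24 W

A = 4πr² = 4π × (5.31×10^6)² = 3.54×10^14 m².
P = σAT⁴ = 5.67×10⁻⁸ × 3.54×10^14 × (20380)⁴ = 5.67×10⁻⁸ × 3.54×10^14 × 1.73×10^17.
P = 3.47×10^24 W.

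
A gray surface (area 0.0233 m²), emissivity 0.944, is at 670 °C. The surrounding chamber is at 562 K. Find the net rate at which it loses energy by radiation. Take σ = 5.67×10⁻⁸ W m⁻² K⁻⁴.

Convert: 670 °C = 943 K.
Q = εσA(T⁴ − T_s⁴). T⁴ − T_s⁴ = (943)⁴ − (562)⁴ = 7.91×10^11 − 9.98×10^10 = 6.91×10^11 K⁴.
Q = 0.944 × 5.67×10⁻⁸ × 0.0233 × 6.91×10^11 = 862 W.

Q ≈ 862 W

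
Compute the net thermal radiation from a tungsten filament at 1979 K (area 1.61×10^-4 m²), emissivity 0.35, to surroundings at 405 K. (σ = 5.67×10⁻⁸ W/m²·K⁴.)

Q = εσA(T⁴ − T_s⁴). T⁴ − T_s⁴ = (1979)⁴ − (405)⁴ = 1.53×10^13 − 2.69×10^10 = 1.53×10^13 K⁴.
Q = 0.35 × 5.67×10⁻⁸ × 1.61×10^-4 × 1.53×10^13 = 48.9 W.

Q ≈ 48.9 W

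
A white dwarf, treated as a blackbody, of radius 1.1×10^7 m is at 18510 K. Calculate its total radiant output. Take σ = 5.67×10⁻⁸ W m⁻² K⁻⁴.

P ≈ 1.01×10^25 W

A = 4πr² = 4π × (1.1×10^7)² = 1.52×10^15 m².
P = σAT⁴ = 5.67×10⁻⁸ × 1.52×10^15 × (18510)⁴ = 5.67×10⁻⁸ × 1.52×10^15 × 1.17×10^17.
P = 1.01×10^25 W.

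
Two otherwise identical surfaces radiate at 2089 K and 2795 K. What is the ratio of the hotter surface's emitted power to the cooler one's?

P ∝ T⁴, so the ratio is (2795/2089)⁴ = (1.338)⁴ = 3.20.

ratio ≈ 3.20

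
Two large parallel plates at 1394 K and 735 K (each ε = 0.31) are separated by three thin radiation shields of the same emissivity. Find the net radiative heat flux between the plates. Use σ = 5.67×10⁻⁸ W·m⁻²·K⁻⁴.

Each of the 4 gaps contributes resistance (2/ε − 1) = 2/0.31 − 1 = 5.452; total = 21.81.
q = σ(T₁⁴ − T₂⁴) / 21.81 = 5.67×10⁻⁸ × 3.48×10^12 / 21.81 = 9060 W/m².

q ≈ 9060 W/m²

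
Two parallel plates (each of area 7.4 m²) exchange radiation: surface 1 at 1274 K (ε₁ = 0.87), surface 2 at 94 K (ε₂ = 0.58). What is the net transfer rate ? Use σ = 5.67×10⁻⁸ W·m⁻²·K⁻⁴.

Q ≈ 5.90×10^5 W

For two large parallel gray plates, q = σ(T₁⁴ − T₂⁴) / (1/ε₁ + 1/ε₂ − 1).
1/ε₁ + 1/ε₂ − 1 = 1/0.87 + 1/0.58 − 1 = 1.874.
T₁⁴ − T₂⁴ = 2.63×10^12 − 7.81×10^7 = 2.63×10^12 K⁴.
q = 5.67×10⁻⁸ × 2.63×10^12 / 1.874 = 79700 W/m².
Q = q·A = 79700 × 7.4 = 5.90×10^5 W.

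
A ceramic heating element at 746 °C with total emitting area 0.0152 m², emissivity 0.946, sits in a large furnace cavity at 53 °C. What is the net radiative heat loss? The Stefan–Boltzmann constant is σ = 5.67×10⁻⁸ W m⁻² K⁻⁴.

Convert: 746 °C = 1019 K; 53 °C = 326 K.
Q = εσA(T⁴ − T_s⁴). T⁴ − T_s⁴ = (1019)⁴ − (326)⁴ = 1.08×10^12 − 1.13×10^10 = 1.07×10^12 K⁴.
Q = 0.946 × 5.67×10⁻⁸ × 0.0152 × 1.07×10^12 = 870 W.

Q ≈ 870 W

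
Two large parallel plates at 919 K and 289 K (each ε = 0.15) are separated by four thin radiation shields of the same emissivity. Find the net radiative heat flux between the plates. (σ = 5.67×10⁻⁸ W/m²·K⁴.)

Each of the 5 gaps contributes resistance (2/ε − 1) = 2/0.15 − 1 = 12.33; total = 61.67.
q = σ(T₁⁴ − T₂⁴) / 61.67 = 5.67×10⁻⁸ × 7.06×10^11 / 61.67 = 649 W/m².

q ≈ 649 W/m²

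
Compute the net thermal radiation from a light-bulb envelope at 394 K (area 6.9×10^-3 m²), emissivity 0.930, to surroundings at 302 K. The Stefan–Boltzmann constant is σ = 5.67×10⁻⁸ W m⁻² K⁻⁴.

Q ≈ 5.74 W

Q = εσA(T⁴ − T_s⁴). T⁴ − T_s⁴ = (394)⁴ − (302)⁴ = 2.41×10^10 − 8.32×10^9 = 1.58×10^10 K⁴.
Q = 0.930 × 5.67×10⁻⁸ × 6.90×10^-3 × 1.58×10^10 = 5.74 W.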